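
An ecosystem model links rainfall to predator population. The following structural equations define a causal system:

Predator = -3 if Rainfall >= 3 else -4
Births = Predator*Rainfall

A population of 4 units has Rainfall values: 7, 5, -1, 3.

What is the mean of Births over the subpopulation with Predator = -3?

-15

E[Births|Predator=-3] averages over only the 3 units with Predator=-3 (Rainfall = 7, 5, 3): Births = -21, -15, -9, mean -15.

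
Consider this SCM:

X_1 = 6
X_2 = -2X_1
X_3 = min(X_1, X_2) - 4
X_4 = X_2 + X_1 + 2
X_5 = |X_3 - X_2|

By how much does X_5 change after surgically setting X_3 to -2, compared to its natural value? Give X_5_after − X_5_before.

do(X_3=-2) replaces the equation X_3 = min(X_1, X_2) - 4 with the constant X_3 = -2.
X_2 = -2X_1  [with X_1=6]  = -12
X_5 = |X_3 - X_2|  [with X_3=-2, X_2=-12]  = 10
Without intervention: X_2 = -2X_1  [with X_1=6]  = -12; X_3 = min(X_1, X_2) - 4  [with X_1=6, X_2=-12]  = -16; X_5 = |X_3 - X_2|  [with X_3=-16, X_2=-12]  = 4.
Change = 10 − 4 = 6.

6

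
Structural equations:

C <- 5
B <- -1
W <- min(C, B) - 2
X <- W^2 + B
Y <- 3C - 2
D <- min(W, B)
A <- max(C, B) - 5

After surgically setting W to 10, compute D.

-1

The intervention breaks the incoming arrows to W: W <- min(C, B) - 2 no longer applies, and W = 10.
D = min(W, B)  [with W=10, B=-1]  = -1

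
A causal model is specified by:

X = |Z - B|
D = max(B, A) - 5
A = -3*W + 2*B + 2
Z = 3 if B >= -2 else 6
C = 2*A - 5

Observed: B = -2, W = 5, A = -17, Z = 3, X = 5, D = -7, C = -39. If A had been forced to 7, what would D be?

2

The intervention breaks the incoming arrows to A: A = -3*W + 2*B + 2 no longer applies, and A = 7.
D = max(B, A) - 5  [with B=-2, A=7]  = 2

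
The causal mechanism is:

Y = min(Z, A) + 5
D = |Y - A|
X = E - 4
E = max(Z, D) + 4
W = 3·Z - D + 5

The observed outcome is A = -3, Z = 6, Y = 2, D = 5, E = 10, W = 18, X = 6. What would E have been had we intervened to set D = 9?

Intervening sets D = 9 and removes its equation (D = |Y - A|).
E = max(Z, D) + 4  [with Z=6, D=9]  = 13

13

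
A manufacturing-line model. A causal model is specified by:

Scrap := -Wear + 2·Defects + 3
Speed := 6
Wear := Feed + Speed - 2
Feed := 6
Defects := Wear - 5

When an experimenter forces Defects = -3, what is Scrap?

-13

Intervening sets Defects = -3 and removes its equation (Defects := Wear - 5).
Wear = Feed + Speed - 2  [with Feed=6, Speed=6]  = 10
Scrap = -Wear + 2·Defects + 3  [with Wear=10, Defects=-3]  = -13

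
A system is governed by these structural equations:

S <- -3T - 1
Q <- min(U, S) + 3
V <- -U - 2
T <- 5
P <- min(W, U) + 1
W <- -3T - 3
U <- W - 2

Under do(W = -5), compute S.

Under do(W=-5), the mechanism W <- -3T - 3 is discarded; W is fixed at -5.
Since S is not a descendant of the intervened variable, it is unaffected.
S = -3T - 1  [with T=5]  = -16

-16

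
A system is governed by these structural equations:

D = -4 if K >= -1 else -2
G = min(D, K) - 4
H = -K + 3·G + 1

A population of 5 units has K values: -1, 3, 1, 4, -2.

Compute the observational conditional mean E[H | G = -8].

Conditioning on G=-8 selects the 4 unit(s) with K ∈ {-1, 3, 1, 4}. Their H values: -22, -26, -24, -27. Mean = -24.75.

-24.75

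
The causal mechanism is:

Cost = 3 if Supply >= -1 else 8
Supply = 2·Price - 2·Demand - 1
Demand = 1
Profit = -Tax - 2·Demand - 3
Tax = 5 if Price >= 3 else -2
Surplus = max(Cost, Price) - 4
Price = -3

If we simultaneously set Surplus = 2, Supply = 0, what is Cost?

3

The joint intervention fixes Surplus = 2, Supply = 0, removing each variable's own equation.
Cost = 3 if Supply >= -1 else 8  [with Supply=0]  = 3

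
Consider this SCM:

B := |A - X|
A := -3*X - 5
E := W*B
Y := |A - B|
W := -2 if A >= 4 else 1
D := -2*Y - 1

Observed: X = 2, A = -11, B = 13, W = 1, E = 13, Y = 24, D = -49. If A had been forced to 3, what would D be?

Under do(A=3), the mechanism A := -3*X - 5 is discarded; A is fixed at 3.
B = |A - X|  [with A=3, X=2]  = 1
Y = |A - B|  [with A=3, B=1]  = 2
D = -2*Y - 1  [with Y=2]  = -5

-5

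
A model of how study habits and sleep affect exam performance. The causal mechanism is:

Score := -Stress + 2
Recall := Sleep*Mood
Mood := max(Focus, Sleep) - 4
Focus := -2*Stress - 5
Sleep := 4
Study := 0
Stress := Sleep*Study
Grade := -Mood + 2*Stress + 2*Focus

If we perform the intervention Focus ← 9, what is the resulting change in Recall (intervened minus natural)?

20

The intervention breaks the incoming arrows to Focus: Focus := -2*Stress - 5 no longer applies, and Focus = 9.
Mood = max(Focus, Sleep) - 4  [with Focus=9, Sleep=4]  = 5
Recall = Sleep*Mood  [with Sleep=4, Mood=5]  = 20
Without intervention: Stress = Sleep*Study  [with Sleep=4, Study=0]  = 0; Focus = -2*Stress - 5  [with Stress=0]  = -5; Mood = max(Focus, Sleep) - 4  [with Focus=-5, Sleep=4]  = 0; Recall = Sleep*Mood  [with Sleep=4, Mood=0]  = 0.
Change = 20 − 0 = 20.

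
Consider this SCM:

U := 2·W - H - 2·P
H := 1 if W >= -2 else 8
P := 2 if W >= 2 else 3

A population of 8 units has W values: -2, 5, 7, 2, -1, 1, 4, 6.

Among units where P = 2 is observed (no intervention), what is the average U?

4.6

Observing P=2 restricts to units where P's equation naturally yields 2: W ∈ {5, 7, 2, 4, 6}. In that subpopulation U = 5, 9, -1, 3, 7, mean 4.6.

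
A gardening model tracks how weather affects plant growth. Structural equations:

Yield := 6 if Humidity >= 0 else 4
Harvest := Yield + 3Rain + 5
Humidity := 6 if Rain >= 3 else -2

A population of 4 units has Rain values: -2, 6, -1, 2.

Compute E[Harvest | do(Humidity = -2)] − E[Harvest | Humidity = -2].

do(Humidity=-2) breaks Humidity's dependence on Rain. With Humidity=-2 fixed, Harvest across the units is 3, 27, 6, 15, mean 12.75.
Conditioning on Humidity=-2 selects the 3 unit(s) with Rain ∈ {-2, -1, 2}. Their Harvest values: 3, 6, 15. Mean = 8.
Difference = 12.75 − 8 = 4.75.

4.75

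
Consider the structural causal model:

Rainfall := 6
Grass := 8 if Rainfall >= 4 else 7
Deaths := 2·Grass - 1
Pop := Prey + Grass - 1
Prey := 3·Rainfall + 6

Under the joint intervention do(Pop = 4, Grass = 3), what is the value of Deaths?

5

Setting Pop = 4, Grass = 3 by intervention discards those variables' equations.
Deaths = 2·Grass - 1  [with Grass=3]  = 5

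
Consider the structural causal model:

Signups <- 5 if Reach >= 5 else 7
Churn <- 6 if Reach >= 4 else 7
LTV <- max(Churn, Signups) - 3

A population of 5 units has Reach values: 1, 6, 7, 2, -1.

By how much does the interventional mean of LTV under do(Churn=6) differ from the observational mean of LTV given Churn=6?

do(Churn=6) breaks Churn's dependence on Reach. With Churn=6 fixed, LTV across the units is 4, 3, 3, 4, 4, mean 3.6.
Observing Churn=6 restricts to units where Churn's equation naturally yields 6: Reach ∈ {6, 7}. In that subpopulation LTV = 3, 3, mean 3.
Difference = 3.6 − 3 = 0.6.

0.6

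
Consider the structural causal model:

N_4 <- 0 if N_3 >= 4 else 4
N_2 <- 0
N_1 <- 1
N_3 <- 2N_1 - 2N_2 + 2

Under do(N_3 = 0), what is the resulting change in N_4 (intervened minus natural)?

The intervention breaks the incoming arrows to N_3: N_3 <- 2N_1 - 2N_2 + 2 no longer applies, and N_3 = 0.
N_4 = 0 if N_3 >= 4 else 4  [with N_3=0]  = 4
Without intervention: N_3 = 2N_1 - 2N_2 + 2  [with N_1=1, N_2=0]  = 4; N_4 = 0 if N_3 >= 4 else 4  [with N_3=4]  = 0.
Change = 4 − 0 = 4.

4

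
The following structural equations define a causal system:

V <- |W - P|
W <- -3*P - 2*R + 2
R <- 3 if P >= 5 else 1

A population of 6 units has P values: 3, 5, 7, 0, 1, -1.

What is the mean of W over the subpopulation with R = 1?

-2.25

Conditioning on R=1 selects the 4 unit(s) with P ∈ {3, 0, 1, -1}. Their W values: -9, 0, -3, 3. Mean = -2.25.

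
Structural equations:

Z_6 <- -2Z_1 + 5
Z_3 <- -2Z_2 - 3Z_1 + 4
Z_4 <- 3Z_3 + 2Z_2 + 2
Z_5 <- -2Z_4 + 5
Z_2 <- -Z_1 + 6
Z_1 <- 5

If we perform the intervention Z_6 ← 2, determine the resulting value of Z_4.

do(Z_6=2) replaces the equation Z_6 <- -2Z_1 + 5 with the constant Z_6 = 2.
No directed path runs from Z_6 to Z_4, so Z_4 keeps its natural value.
Z_2 = -Z_1 + 6  [with Z_1=5]  = 1
Z_3 = -2Z_2 - 3Z_1 + 4  [with Z_2=1, Z_1=5]  = -13
Z_4 = 3Z_3 + 2Z_2 + 2  [with Z_3=-13, Z_2=1]  = -35

-35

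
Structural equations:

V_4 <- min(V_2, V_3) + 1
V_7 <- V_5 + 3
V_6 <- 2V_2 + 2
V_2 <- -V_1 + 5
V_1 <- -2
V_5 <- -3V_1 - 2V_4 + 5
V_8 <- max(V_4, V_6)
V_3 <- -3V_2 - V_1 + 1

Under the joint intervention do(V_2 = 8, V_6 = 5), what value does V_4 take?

-20

The joint intervention fixes V_2 = 8, V_6 = 5, removing each variable's own equation.
V_3 = -3V_2 - V_1 + 1  [with V_2=8, V_1=-2]  = -21
V_4 = min(V_2, V_3) + 1  [with V_2=8, V_3=-21]  = -20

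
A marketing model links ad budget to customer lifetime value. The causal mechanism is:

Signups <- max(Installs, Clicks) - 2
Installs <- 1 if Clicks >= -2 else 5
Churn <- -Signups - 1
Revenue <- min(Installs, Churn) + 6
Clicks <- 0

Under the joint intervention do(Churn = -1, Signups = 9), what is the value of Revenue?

5

The joint intervention fixes Churn = -1, Signups = 9, removing each variable's own equation.
Installs = 1 if Clicks >= -2 else 5  [with Clicks=0]  = 1
Revenue = min(Installs, Churn) + 6  [with Installs=1, Churn=-1]  = 5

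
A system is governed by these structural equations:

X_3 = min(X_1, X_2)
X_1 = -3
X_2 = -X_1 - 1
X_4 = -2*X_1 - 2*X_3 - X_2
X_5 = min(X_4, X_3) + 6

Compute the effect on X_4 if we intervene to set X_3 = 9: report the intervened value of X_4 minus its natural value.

The intervention breaks the incoming arrows to X_3: X_3 = min(X_1, X_2) no longer applies, and X_3 = 9.
X_2 = -X_1 - 1  [with X_1=-3]  = 2
X_4 = -2*X_1 - 2*X_3 - X_2  [with X_1=-3, X_3=9, X_2=2]  = -14
Without intervention: X_2 = -X_1 - 1  [with X_1=-3]  = 2; X_3 = min(X_1, X_2)  [with X_1=-3, X_2=2]  = -3; X_4 = -2*X_1 - 2*X_3 - X_2  [with X_1=-3, X_3=-3, X_2=2]  = 10.
Change = -14 − 10 = -24.

-24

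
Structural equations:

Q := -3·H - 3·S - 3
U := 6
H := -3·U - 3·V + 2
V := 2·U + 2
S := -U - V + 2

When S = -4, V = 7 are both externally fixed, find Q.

120

Setting S = -4, V = 7 by intervention discards those variables' equations.
H = -3·U - 3·V + 2  [with U=6, V=7]  = -37
Q = -3·H - 3·S - 3  [with H=-37, S=-4]  = 120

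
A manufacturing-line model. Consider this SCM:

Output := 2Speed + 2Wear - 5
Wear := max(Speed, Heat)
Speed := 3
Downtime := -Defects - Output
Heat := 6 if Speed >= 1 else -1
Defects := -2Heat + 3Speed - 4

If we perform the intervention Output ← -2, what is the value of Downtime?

The intervention breaks the incoming arrows to Output: Output := 2Speed + 2Wear - 5 no longer applies, and Output = -2.
Heat = 6 if Speed >= 1 else -1  [with Speed=3]  = 6
Defects = -2Heat + 3Speed - 4  [with Heat=6, Speed=3]  = -7
Downtime = -Defects - Output  [with Defects=-7, Output=-2]  = 9

9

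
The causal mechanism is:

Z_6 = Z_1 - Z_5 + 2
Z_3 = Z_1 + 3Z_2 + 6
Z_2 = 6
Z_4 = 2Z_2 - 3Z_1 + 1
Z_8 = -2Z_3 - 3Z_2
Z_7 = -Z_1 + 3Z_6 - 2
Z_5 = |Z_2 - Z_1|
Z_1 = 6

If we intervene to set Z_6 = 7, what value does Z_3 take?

30

do(Z_6=7) replaces the equation Z_6 = Z_1 - Z_5 + 2 with the constant Z_6 = 7.
Z_3 is not downstream of the intervention, so its value is determined by the original equations.
Z_3 = Z_1 + 3Z_2 + 6  [with Z_1=6, Z_2=6]  = 30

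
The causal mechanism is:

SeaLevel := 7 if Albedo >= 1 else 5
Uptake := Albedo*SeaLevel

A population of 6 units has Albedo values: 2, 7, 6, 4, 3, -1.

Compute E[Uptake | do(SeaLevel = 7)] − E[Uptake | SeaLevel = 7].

Under do(SeaLevel=7), SeaLevel's equation is replaced by SeaLevel=7 for every unit. Per-unit Uptake: 14, 49, 42, 28, 21, -7. Mean = 24.5.
E[Uptake|SeaLevel=7] averages over only the 5 units with SeaLevel=7 (Albedo = 2, 7, 6, 4, 3): Uptake = 14, 49, 42, 28, 21, mean 30.8.
Difference = 24.5 − 30.8 = -6.3.

-6.3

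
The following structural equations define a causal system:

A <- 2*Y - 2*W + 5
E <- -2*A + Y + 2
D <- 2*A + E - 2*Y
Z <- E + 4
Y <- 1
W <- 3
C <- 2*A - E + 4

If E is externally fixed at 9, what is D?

Intervening sets E = 9 and removes its equation (E <- -2*A + Y + 2).
A = 2*Y - 2*W + 5  [with Y=1, W=3]  = 1
D = 2*A + E - 2*Y  [with A=1, E=9, Y=1]  = 9

9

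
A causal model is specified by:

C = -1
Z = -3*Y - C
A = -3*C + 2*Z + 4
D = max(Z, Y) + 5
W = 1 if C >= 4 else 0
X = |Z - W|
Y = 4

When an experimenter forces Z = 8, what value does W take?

0

Under do(Z=8), the mechanism Z = -3*Y - C is discarded; Z is fixed at 8.
Since W is not a descendant of the intervened variable, it is unaffected.
W = 1 if C >= 4 else 0  [with C=-1]  = 0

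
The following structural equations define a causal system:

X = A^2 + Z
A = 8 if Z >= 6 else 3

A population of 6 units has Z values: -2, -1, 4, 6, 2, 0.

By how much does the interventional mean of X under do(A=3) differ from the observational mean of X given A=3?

Under do(A=3), A's equation is replaced by A=3 for every unit. Per-unit X: 7, 8, 13, 15, 11, 9. Mean = 10.5.
E[X|A=3] averages over only the 5 units with A=3 (Z = -2, -1, 4, 2, 0): X = 7, 8, 13, 11, 9, mean 9.6.
Difference = 10.5 − 9.6 = 0.9.

0.9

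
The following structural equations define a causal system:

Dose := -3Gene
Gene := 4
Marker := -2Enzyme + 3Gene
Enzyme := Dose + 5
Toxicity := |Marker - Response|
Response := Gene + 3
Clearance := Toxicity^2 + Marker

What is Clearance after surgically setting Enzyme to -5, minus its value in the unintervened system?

The intervention breaks the incoming arrows to Enzyme: Enzyme := Dose + 5 no longer applies, and Enzyme = -5.
Marker = -2Enzyme + 3Gene  [with Enzyme=-5, Gene=4]  = 22
Response = Gene + 3  [with Gene=4]  = 7
Toxicity = |Marker - Response|  [with Marker=22, Response=7]  = 15
Clearance = Toxicity^2 + Marker  [with Toxicity=15, Marker=22]  = 247
Without intervention: Dose = -3Gene  [with Gene=4]  = -12; Enzyme = Dose + 5  [with Dose=-12]  = -7; Marker = -2Enzyme + 3Gene  [with Enzyme=-7, Gene=4]  = 26; Response = Gene + 3  [with Gene=4]  = 7; Toxicity = |Marker - Response|  [with Marker=26, Response=7]  = 19; Clearance = Toxicity^2 + Marker  [with Toxicity=19, Marker=26]  = 387.
Change = 247 − 387 = -140.

-140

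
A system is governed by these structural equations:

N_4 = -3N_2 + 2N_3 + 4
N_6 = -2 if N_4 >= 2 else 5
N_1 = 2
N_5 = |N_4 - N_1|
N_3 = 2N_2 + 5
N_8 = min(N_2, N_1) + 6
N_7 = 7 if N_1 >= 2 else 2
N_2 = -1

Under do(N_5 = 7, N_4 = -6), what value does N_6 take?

Setting N_5 = 7, N_4 = -6 by intervention discards those variables' equations.
N_6 = -2 if N_4 >= 2 else 5  [with N_4=-6]  = 5

5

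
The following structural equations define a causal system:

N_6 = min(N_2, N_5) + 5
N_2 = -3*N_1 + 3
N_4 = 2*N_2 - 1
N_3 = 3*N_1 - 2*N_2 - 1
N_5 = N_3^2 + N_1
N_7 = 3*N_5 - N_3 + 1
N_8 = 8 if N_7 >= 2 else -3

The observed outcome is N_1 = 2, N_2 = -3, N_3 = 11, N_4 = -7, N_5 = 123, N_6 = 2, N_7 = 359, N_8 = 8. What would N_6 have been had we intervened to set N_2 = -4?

Under do(N_2=-4), the mechanism N_2 = -3*N_1 + 3 is discarded; N_2 is fixed at -4.
N_3 = 3*N_1 - 2*N_2 - 1  [with N_1=2, N_2=-4]  = 13
N_5 = N_3^2 + N_1  [with N_3=13, N_1=2]  = 171
N_6 = min(N_2, N_5) + 5  [with N_2=-4, N_5=171]  = 1

1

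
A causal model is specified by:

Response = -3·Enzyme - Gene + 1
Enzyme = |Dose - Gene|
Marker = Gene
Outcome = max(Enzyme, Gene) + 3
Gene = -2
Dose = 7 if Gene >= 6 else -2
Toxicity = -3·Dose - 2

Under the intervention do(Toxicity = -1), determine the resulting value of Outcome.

Intervening sets Toxicity = -1 and removes its equation (Toxicity = -3·Dose - 2).
No directed path runs from Toxicity to Outcome, so Outcome keeps its natural value.
Dose = 7 if Gene >= 6 else -2  [with Gene=-2]  = -2
Enzyme = |Dose - Gene|  [with Dose=-2, Gene=-2]  = 0
Outcome = max(Enzyme, Gene) + 3  [with Enzyme=0, Gene=-2]  = 3

3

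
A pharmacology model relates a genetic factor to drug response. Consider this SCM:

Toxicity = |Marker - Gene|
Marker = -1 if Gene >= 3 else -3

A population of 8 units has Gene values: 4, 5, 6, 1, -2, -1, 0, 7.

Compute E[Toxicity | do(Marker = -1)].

3.75

Every unit gets Marker=-1 under the intervention. Toxicity values become 5, 6, 7, 2, 1, 0, 1, 8; E[Toxicity|do(Marker=-1)] = 3.75.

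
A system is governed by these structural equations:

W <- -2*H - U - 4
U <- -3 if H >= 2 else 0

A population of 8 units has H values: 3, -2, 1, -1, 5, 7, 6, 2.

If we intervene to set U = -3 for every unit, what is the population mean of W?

The intervention sets U=-3 in all 8 units regardless of H. Recomputing W per unit gives -7, 3, -3, 1, -11, -15, -13, -5; average -6.25.

-6.25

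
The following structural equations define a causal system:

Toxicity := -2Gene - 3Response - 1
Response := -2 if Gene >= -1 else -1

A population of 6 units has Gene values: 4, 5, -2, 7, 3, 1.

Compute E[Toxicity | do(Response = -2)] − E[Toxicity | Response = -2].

Every unit gets Response=-2 under the intervention. Toxicity values become -3, -5, 9, -9, -1, 3; E[Toxicity|do(Response=-2)] = -1.
Observing Response=-2 restricts to units where Response's equation naturally yields -2: Gene ∈ {4, 5, 7, 3, 1}. In that subpopulation Toxicity = -3, -5, -9, -1, 3, mean -3.
Difference = -1 − (-3) = 2.

2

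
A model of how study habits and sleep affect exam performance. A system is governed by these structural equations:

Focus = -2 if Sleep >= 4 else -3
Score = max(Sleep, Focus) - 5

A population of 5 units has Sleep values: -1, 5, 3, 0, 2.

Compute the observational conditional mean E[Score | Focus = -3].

-4

E[Score|Focus=-3] averages over only the 4 units with Focus=-3 (Sleep = -1, 3, 0, 2): Score = -6, -2, -5, -3, mean -4.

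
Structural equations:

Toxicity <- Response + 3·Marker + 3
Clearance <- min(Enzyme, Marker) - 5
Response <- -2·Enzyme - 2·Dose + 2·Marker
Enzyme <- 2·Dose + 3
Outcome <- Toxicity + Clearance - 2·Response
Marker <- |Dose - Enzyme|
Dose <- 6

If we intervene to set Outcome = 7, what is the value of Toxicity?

6

The intervention breaks the incoming arrows to Outcome: Outcome <- Toxicity + Clearance - 2·Response no longer applies, and Outcome = 7.
Toxicity is not downstream of the intervention, so its value is determined by the original equations.
Enzyme = 2·Dose + 3  [with Dose=6]  = 15
Marker = |Dose - Enzyme|  [with Dose=6, Enzyme=15]  = 9
Response = -2·Enzyme - 2·Dose + 2·Marker  [with Enzyme=15, Dose=6, Marker=9]  = -24
Toxicity = Response + 3·Marker + 3  [with Response=-24, Marker=9]  = 6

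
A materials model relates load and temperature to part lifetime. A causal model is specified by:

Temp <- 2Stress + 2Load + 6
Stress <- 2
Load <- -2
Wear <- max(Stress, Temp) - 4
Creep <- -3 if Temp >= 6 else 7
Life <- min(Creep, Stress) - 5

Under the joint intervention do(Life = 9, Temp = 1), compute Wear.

-2

Under do(Life = 9, Temp = 1), each intervened variable's structural equation is replaced by its fixed value.
Wear = max(Stress, Temp) - 4  [with Stress=2, Temp=1]  = -2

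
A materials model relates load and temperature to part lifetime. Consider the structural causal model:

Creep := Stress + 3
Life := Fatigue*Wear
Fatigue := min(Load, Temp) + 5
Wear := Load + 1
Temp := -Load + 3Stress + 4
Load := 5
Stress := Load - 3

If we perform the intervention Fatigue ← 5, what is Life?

30

Intervening sets Fatigue = 5 and removes its equation (Fatigue := min(Load, Temp) + 5).
Wear = Load + 1  [with Load=5]  = 6
Life = Fatigue*Wear  [with Fatigue=5, Wear=6]  = 30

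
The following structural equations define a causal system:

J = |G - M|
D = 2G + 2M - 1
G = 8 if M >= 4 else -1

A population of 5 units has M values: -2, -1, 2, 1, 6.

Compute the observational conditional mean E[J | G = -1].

1.5

E[J|G=-1] averages over only the 4 units with G=-1 (M = -2, -1, 2, 1): J = 1, 0, 3, 2, mean 1.5.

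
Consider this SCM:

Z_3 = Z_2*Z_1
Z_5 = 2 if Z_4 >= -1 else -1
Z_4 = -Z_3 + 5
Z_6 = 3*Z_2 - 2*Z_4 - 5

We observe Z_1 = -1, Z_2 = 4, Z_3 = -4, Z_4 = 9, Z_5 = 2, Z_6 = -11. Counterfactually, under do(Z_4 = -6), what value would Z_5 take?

-1

Intervening sets Z_4 = -6 and removes its equation (Z_4 = -Z_3 + 5).
Z_5 = 2 if Z_4 >= -1 else -1  [with Z_4=-6]  = -1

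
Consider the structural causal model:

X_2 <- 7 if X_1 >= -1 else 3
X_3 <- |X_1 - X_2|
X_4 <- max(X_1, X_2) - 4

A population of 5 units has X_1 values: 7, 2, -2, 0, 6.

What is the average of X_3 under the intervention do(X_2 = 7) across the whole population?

4.4

The intervention sets X_2=7 in all 5 units regardless of X_1. Recomputing X_3 per unit gives 0, 5, 9, 7, 1; average 4.4.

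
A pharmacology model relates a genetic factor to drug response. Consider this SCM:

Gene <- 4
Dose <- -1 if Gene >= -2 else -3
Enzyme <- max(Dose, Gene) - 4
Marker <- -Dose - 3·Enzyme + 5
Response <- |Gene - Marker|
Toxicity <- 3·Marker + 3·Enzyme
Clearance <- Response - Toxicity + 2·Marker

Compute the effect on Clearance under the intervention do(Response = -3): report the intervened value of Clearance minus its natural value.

Under do(Response=-3), the mechanism Response <- |Gene - Marker| is discarded; Response is fixed at -3.
Dose = -1 if Gene >= -2 else -3  [with Gene=4]  = -1
Enzyme = max(Dose, Gene) - 4  [with Dose=-1, Gene=4]  = 0
Marker = -Dose - 3·Enzyme + 5  [with Dose=-1, Enzyme=0]  = 6
Toxicity = 3·Marker + 3·Enzyme  [with Marker=6, Enzyme=0]  = 18
Clearance = Response - Toxicity + 2·Marker  [with Response=-3, Toxicity=18, Marker=6]  = -9
Without intervention: Dose = -1 if Gene >= -2 else -3  [with Gene=4]  = -1; Enzyme = max(Dose, Gene) - 4  [with Dose=-1, Gene=4]  = 0; Marker = -Dose - 3·Enzyme + 5  [with Dose=-1, Enzyme=0]  = 6; Response = |Gene - Marker|  [with Gene=4, Marker=6]  = 2; Toxicity = 3·Marker + 3·Enzyme  [with Marker=6, Enzyme=0]  = 18; Clearance = Response - Toxicity + 2·Marker  [with Response=2, Toxicity=18, Marker=6]  = -4.
Change = -9 − (-4) = -5.

-5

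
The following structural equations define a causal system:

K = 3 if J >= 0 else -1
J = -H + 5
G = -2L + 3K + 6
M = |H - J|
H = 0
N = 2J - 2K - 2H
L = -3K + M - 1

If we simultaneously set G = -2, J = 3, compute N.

0

Under do(G = -2, J = 3), each intervened variable's structural equation is replaced by its fixed value.
K = 3 if J >= 0 else -1  [with J=3]  = 3
N = 2J - 2K - 2H  [with J=3, K=3, H=0]  = 0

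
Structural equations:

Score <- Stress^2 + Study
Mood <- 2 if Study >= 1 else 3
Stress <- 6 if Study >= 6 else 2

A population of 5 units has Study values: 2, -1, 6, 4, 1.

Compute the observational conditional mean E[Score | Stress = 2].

E[Score|Stress=2] averages over only the 4 units with Stress=2 (Study = 2, -1, 4, 1): Score = 6, 3, 8, 5, mean 5.5.

5.5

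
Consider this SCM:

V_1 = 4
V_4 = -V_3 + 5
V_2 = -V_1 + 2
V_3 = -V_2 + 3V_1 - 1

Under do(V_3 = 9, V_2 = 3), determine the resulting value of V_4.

The joint intervention fixes V_3 = 9, V_2 = 3, removing each variable's own equation.
V_4 = -V_3 + 5  [with V_3=9]  = -4

-4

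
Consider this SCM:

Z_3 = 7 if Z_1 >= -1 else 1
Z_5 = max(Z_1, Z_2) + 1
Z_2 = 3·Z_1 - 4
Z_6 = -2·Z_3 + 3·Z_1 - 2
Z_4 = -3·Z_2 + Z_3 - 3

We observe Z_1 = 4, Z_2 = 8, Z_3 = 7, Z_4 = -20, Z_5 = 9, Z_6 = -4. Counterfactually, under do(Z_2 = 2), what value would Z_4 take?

-2

Under do(Z_2=2), the mechanism Z_2 = 3·Z_1 - 4 is discarded; Z_2 is fixed at 2.
Z_3 = 7 if Z_1 >= -1 else 1  [with Z_1=4]  = 7
Z_4 = -3·Z_2 + Z_3 - 3  [with Z_2=2, Z_3=7]  = -2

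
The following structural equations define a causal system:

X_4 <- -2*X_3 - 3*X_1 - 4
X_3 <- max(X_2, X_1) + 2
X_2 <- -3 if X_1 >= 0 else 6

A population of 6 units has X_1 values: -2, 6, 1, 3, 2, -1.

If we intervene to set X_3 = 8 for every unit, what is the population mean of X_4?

Under do(X_3=8), X_3's equation is replaced by X_3=8 for every unit. Per-unit X_4: -14, -38, -23, -29, -26, -17. Mean = -24.5.

-24.5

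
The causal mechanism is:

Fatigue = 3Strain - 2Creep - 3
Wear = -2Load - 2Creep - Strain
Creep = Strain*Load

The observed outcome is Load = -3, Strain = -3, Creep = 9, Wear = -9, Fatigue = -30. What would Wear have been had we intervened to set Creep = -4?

The intervention breaks the incoming arrows to Creep: Creep = Strain*Load no longer applies, and Creep = -4.
Wear = -2Load - 2Creep - Strain  [with Load=-3, Creep=-4, Strain=-3]  = 17

17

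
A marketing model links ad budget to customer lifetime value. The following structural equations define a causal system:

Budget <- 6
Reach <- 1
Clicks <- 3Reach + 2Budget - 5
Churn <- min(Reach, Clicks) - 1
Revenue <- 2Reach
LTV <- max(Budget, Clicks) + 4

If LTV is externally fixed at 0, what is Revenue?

do(LTV=0) replaces the equation LTV <- max(Budget, Clicks) + 4 with the constant LTV = 0.
Since Revenue is not a descendant of the intervened variable, it is unaffected.
Revenue = 2Reach  [with Reach=1]  = 2

2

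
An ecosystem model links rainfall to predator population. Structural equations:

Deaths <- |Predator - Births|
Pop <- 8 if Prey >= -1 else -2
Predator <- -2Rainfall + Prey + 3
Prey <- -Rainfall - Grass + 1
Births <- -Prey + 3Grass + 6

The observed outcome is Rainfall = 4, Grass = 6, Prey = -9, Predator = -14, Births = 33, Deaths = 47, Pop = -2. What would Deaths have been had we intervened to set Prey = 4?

21

The intervention breaks the incoming arrows to Prey: Prey <- -Rainfall - Grass + 1 no longer applies, and Prey = 4.
Predator = -2Rainfall + Prey + 3  [with Rainfall=4, Prey=4]  = -1
Births = -Prey + 3Grass + 6  [with Prey=4, Grass=6]  = 20
Deaths = |Predator - Births|  [with Predator=-1, Births=20]  = 21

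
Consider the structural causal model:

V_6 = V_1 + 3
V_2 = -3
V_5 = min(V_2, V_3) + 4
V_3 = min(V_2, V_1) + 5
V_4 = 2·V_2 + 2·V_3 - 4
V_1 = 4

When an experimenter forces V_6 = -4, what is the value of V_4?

do(V_6=-4) replaces the equation V_6 = V_1 + 3 with the constant V_6 = -4.
No directed path runs from V_6 to V_4, so V_4 keeps its natural value.
V_3 = min(V_2, V_1) + 5  [with V_2=-3, V_1=4]  = 2
V_4 = 2·V_2 + 2·V_3 - 4  [with V_2=-3, V_3=2]  = -6

-6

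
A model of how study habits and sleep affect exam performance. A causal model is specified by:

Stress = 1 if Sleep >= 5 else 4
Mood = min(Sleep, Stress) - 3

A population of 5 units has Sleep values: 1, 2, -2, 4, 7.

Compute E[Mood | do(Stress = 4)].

do(Stress=4) breaks Stress's dependence on Sleep. With Stress=4 fixed, Mood across the units is -2, -1, -5, 1, 1, mean -1.2.

-1.2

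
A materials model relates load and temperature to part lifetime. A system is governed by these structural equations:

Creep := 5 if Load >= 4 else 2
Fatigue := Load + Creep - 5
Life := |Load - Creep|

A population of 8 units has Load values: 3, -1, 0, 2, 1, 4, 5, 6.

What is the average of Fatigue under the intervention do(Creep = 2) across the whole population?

-0.5

do(Creep=2) breaks Creep's dependence on Load. With Creep=2 fixed, Fatigue across the units is 0, -4, -3, -1, -2, 1, 2, 3, mean -0.5.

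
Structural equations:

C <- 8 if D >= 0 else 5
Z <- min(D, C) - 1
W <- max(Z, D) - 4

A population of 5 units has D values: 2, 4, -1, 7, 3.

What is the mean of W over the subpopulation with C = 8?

0

Conditioning on C=8 selects the 4 unit(s) with D ∈ {2, 4, 7, 3}. Their W values: -2, 0, 3, -1. Mean = 0.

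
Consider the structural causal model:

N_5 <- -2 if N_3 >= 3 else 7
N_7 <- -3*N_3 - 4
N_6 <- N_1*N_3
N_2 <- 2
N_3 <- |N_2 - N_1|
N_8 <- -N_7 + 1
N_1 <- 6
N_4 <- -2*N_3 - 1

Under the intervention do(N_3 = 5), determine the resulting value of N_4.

The intervention breaks the incoming arrows to N_3: N_3 <- |N_2 - N_1| no longer applies, and N_3 = 5.
N_4 = -2*N_3 - 1  [with N_3=5]  = -11

-11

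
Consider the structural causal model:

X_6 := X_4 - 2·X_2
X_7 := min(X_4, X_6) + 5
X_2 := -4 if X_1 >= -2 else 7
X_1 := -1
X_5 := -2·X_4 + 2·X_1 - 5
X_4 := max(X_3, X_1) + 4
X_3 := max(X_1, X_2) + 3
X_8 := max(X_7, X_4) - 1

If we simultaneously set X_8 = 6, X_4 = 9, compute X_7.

Under do(X_8 = 6, X_4 = 9), each intervened variable's structural equation is replaced by its fixed value.
X_2 = -4 if X_1 >= -2 else 7  [with X_1=-1]  = -4
X_6 = X_4 - 2·X_2  [with X_4=9, X_2=-4]  = 17
X_7 = min(X_4, X_6) + 5  [with X_4=9, X_6=17]  = 14

14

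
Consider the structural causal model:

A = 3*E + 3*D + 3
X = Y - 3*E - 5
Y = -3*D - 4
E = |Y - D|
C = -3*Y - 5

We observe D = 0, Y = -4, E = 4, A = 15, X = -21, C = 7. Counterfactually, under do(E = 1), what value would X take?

do(E=1) replaces the equation E = |Y - D| with the constant E = 1.
Y = -3*D - 4  [with D=0]  = -4
X = Y - 3*E - 5  [with Y=-4, E=1]  = -12

-12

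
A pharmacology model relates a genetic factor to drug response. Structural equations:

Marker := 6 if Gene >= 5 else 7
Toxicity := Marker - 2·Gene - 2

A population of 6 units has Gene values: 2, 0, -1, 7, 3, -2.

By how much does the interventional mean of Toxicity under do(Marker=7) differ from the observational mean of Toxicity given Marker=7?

-2.2

Under do(Marker=7), Marker's equation is replaced by Marker=7 for every unit. Per-unit Toxicity: 1, 5, 7, -9, -1, 9. Mean = 2.
Observing Marker=7 restricts to units where Marker's equation naturally yields 7: Gene ∈ {2, 0, -1, 3, -2}. In that subpopulation Toxicity = 1, 5, 7, -1, 9, mean 4.2.
Difference = 2 − 4.2 = -2.2.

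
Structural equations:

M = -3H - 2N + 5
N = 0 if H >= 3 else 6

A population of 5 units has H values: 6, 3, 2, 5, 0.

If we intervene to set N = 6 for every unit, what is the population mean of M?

Every unit gets N=6 under the intervention. M values become -25, -16, -13, -22, -7; E[M|do(N=6)] = -16.6.

-16.6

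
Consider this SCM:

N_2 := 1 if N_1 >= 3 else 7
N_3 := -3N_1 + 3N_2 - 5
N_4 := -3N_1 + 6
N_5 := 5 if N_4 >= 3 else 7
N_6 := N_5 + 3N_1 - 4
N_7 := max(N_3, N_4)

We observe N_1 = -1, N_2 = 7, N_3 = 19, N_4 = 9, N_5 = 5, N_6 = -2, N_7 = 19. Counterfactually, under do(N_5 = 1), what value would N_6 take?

The intervention breaks the incoming arrows to N_5: N_5 := 5 if N_4 >= 3 else 7 no longer applies, and N_5 = 1.
N_6 = N_5 + 3N_1 - 4  [with N_5=1, N_1=-1]  = -6

-6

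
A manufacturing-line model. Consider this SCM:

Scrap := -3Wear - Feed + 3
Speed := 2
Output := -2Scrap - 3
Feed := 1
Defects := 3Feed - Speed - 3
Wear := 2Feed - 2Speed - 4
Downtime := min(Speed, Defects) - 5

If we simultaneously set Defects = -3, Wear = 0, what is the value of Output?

The joint intervention fixes Defects = -3, Wear = 0, removing each variable's own equation.
Scrap = -3Wear - Feed + 3  [with Wear=0, Feed=1]  = 2
Output = -2Scrap - 3  [with Scrap=2]  = -7

-7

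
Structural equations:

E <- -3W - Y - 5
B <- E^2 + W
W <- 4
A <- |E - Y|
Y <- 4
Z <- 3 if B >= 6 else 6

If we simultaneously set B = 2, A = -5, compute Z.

Setting B = 2, A = -5 by intervention discards those variables' equations.
Z = 3 if B >= 6 else 6  [with B=2]  = 6

6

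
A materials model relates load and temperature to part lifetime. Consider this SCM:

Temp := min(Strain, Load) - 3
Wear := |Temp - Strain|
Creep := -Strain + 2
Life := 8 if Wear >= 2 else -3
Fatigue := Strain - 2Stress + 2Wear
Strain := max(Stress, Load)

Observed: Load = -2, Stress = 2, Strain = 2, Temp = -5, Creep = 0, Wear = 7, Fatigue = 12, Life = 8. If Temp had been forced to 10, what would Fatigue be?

The intervention breaks the incoming arrows to Temp: Temp := min(Strain, Load) - 3 no longer applies, and Temp = 10.
Strain = max(Stress, Load)  [with Stress=2, Load=-2]  = 2
Wear = |Temp - Strain|  [with Temp=10, Strain=2]  = 8
Fatigue = Strain - 2Stress + 2Wear  [with Strain=2, Stress=2, Wear=8]  = 14

14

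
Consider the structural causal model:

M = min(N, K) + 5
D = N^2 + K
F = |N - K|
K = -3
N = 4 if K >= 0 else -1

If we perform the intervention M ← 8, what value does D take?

do(M=8) replaces the equation M = min(N, K) + 5 with the constant M = 8.
D is not downstream of the intervention, so its value is determined by the original equations.
N = 4 if K >= 0 else -1  [with K=-3]  = -1
D = N^2 + K  [with N=-1, K=-3]  = -2

-2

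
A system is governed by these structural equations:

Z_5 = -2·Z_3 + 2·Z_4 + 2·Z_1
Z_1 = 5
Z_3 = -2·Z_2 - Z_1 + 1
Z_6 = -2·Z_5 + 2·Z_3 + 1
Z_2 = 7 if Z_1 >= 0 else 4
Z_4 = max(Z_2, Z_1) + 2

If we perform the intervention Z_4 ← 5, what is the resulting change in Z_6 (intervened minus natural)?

Under do(Z_4=5), the mechanism Z_4 = max(Z_2, Z_1) + 2 is discarded; Z_4 is fixed at 5.
Z_2 = 7 if Z_1 >= 0 else 4  [with Z_1=5]  = 7
Z_3 = -2·Z_2 - Z_1 + 1  [with Z_2=7, Z_1=5]  = -18
Z_5 = -2·Z_3 + 2·Z_4 + 2·Z_1  [with Z_3=-18, Z_4=5, Z_1=5]  = 56
Z_6 = -2·Z_5 + 2·Z_3 + 1  [with Z_5=56, Z_3=-18]  = -147
Without intervention: Z_2 = 7 if Z_1 >= 0 else 4  [with Z_1=5]  = 7; Z_3 = -2·Z_2 - Z_1 + 1  [with Z_2=7, Z_1=5]  = -18; Z_4 = max(Z_2, Z_1) + 2  [with Z_2=7, Z_1=5]  = 9; Z_5 = -2·Z_3 + 2·Z_4 + 2·Z_1  [with Z_3=-18, Z_4=9, Z_1=5]  = 64; Z_6 = -2·Z_5 + 2·Z_3 + 1  [with Z_5=64, Z_3=-18]  = -163.
Change = -147 − (-163) = 16.

16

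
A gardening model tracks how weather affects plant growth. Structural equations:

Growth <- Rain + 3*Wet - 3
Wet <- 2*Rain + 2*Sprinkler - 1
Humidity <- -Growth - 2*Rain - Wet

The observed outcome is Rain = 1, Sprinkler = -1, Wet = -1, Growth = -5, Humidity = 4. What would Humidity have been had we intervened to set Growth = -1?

0

Intervening sets Growth = -1 and removes its equation (Growth <- Rain + 3*Wet - 3).
Wet = 2*Rain + 2*Sprinkler - 1  [with Rain=1, Sprinkler=-1]  = -1
Humidity = -Growth - 2*Rain - Wet  [with Growth=-1, Rain=1, Wet=-1]  = 0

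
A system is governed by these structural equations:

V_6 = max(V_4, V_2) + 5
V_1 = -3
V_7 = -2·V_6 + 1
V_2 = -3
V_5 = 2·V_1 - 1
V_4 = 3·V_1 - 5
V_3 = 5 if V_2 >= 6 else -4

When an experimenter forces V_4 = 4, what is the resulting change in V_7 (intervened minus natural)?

The intervention breaks the incoming arrows to V_4: V_4 = 3·V_1 - 5 no longer applies, and V_4 = 4.
V_6 = max(V_4, V_2) + 5  [with V_4=4, V_2=-3]  = 9
V_7 = -2·V_6 + 1  [with V_6=9]  = -17
Without intervention: V_4 = 3·V_1 - 5  [with V_1=-3]  = -14; V_6 = max(V_4, V_2) + 5  [with V_4=-14, V_2=-3]  = 2; V_7 = -2·V_6 + 1  [with V_6=2]  = -3.
Change = -17 − (-3) = -14.

-14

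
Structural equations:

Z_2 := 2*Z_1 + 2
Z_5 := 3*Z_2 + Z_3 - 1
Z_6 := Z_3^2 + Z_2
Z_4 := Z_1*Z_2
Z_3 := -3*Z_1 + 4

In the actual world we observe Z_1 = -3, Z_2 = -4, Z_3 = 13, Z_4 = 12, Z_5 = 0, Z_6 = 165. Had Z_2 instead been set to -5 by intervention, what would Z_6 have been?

164

Under do(Z_2=-5), the mechanism Z_2 := 2*Z_1 + 2 is discarded; Z_2 is fixed at -5.
Z_3 = -3*Z_1 + 4  [with Z_1=-3]  = 13
Z_6 = Z_3^2 + Z_2  [with Z_3=13, Z_2=-5]  = 164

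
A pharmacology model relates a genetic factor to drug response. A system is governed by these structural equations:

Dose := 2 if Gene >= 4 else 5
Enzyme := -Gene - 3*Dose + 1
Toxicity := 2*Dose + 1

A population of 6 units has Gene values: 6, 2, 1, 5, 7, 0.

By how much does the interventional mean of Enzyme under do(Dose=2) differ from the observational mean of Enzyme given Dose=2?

The intervention sets Dose=2 in all 6 units regardless of Gene. Recomputing Enzyme per unit gives -11, -7, -6, -10, -12, -5; average -8.5.
Observing Dose=2 restricts to units where Dose's equation naturally yields 2: Gene ∈ {6, 5, 7}. In that subpopulation Enzyme = -11, -10, -12, mean -11.
Difference = -8.5 − (-11) = 2.5.

2.5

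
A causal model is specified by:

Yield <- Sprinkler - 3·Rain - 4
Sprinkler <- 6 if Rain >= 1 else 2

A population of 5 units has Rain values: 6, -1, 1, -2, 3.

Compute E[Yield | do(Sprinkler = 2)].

-6.2

Under do(Sprinkler=2), Sprinkler's equation is replaced by Sprinkler=2 for every unit. Per-unit Yield: -20, 1, -5, 4, -11. Mean = -6.2.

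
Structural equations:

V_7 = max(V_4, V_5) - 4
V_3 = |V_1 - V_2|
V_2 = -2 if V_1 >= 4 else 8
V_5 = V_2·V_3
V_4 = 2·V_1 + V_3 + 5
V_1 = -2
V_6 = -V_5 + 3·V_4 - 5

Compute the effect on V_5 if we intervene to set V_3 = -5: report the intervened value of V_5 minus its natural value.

do(V_3=-5) replaces the equation V_3 = |V_1 - V_2| with the constant V_3 = -5.
V_2 = -2 if V_1 >= 4 else 8  [with V_1=-2]  = 8
V_5 = V_2·V_3  [with V_2=8, V_3=-5]  = -40
Without intervention: V_2 = -2 if V_1 >= 4 else 8  [with V_1=-2]  = 8; V_3 = |V_1 - V_2|  [with V_1=-2, V_2=8]  = 10; V_5 = V_2·V_3  [with V_2=8, V_3=10]  = 80.
Change = -40 − 80 = -120.

-120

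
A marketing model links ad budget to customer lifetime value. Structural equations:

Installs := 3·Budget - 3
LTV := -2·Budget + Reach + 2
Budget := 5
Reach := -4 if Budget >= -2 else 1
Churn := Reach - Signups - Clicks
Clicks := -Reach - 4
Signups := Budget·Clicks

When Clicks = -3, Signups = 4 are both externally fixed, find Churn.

Setting Clicks = -3, Signups = 4 by intervention discards those variables' equations.
Reach = -4 if Budget >= -2 else 1  [with Budget=5]  = -4
Churn = Reach - Signups - Clicks  [with Reach=-4, Signups=4, Clicks=-3]  = -5

-5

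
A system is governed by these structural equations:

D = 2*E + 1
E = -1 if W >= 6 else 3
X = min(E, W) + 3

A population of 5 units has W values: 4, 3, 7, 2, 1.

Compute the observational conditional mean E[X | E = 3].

Conditioning on E=3 selects the 4 unit(s) with W ∈ {4, 3, 2, 1}. Their X values: 6, 6, 5, 4. Mean = 5.25.

5.25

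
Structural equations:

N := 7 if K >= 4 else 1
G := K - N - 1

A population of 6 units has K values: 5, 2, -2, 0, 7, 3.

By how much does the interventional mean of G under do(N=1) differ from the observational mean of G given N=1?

Under do(N=1), N's equation is replaced by N=1 for every unit. Per-unit G: 3, 0, -4, -2, 5, 1. Mean = 0.5.
Conditioning on N=1 selects the 4 unit(s) with K ∈ {2, -2, 0, 3}. Their G values: 0, -4, -2, 1. Mean = -1.25.
Difference = 0.5 − (-1.25) = 1.75.

1.75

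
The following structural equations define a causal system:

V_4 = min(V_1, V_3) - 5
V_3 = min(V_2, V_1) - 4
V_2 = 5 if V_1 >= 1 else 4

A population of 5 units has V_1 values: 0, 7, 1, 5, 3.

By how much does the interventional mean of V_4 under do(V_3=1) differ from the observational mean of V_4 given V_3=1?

Every unit gets V_3=1 under the intervention. V_4 values become -5, -4, -4, -4, -4; E[V_4|do(V_3=1)] = -4.2.
Observing V_3=1 restricts to units where V_3's equation naturally yields 1: V_1 ∈ {7, 5}. In that subpopulation V_4 = -4, -4, mean -4.
Difference = -4.2 − (-4) = -0.2.

-0.2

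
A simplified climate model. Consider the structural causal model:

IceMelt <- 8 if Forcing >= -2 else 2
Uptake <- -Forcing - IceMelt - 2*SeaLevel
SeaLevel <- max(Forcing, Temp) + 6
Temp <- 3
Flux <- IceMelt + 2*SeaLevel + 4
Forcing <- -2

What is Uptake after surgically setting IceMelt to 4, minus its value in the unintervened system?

4

The intervention breaks the incoming arrows to IceMelt: IceMelt <- 8 if Forcing >= -2 else 2 no longer applies, and IceMelt = 4.
SeaLevel = max(Forcing, Temp) + 6  [with Forcing=-2, Temp=3]  = 9
Uptake = -Forcing - IceMelt - 2*SeaLevel  [with Forcing=-2, IceMelt=4, SeaLevel=9]  = -20
Without intervention: IceMelt = 8 if Forcing >= -2 else 2  [with Forcing=-2]  = 8; SeaLevel = max(Forcing, Temp) + 6  [with Forcing=-2, Temp=3]  = 9; Uptake = -Forcing - IceMelt - 2*SeaLevel  [with Forcing=-2, IceMelt=8, SeaLevel=9]  = -24.
Change = -20 − (-24) = 4.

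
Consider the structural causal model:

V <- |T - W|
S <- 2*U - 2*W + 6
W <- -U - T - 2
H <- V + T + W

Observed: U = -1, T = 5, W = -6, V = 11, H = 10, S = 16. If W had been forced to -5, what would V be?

The intervention breaks the incoming arrows to W: W <- -U - T - 2 no longer applies, and W = -5.
V = |T - W|  [with T=5, W=-5]  = 10

10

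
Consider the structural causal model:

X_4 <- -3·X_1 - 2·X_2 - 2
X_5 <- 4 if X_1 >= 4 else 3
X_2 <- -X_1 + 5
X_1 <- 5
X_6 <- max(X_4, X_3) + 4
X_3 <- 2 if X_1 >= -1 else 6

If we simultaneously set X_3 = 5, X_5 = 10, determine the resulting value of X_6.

9

Setting X_3 = 5, X_5 = 10 by intervention discards those variables' equations.
X_2 = -X_1 + 5  [with X_1=5]  = 0
X_4 = -3·X_1 - 2·X_2 - 2  [with X_1=5, X_2=0]  = -17
X_6 = max(X_4, X_3) + 4  [with X_4=-17, X_3=5]  = 9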